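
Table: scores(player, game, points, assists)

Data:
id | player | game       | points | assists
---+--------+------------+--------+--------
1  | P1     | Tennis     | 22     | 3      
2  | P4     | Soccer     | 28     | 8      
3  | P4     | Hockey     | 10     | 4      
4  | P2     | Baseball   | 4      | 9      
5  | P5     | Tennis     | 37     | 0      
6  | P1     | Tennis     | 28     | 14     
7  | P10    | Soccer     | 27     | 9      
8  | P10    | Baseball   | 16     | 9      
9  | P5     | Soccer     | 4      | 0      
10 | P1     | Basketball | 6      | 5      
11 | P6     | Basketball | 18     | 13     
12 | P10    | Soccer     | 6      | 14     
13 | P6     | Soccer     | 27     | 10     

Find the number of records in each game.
SELECT game, COUNT(*) as count
FROM scores
GROUP BY game

Result:
  Baseball: 2
  Basketball: 2
  Hockey: 1
  Soccer: 5
  Tennis: 3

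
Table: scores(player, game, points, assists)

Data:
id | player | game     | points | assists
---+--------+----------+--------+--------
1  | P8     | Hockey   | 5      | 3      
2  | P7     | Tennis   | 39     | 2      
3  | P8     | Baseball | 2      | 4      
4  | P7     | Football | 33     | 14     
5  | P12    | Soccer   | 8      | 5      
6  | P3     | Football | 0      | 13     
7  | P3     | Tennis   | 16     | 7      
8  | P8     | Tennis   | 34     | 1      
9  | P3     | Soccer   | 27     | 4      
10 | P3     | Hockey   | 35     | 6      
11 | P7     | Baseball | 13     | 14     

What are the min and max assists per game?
SELECT game, MIN(assists), MAX(assists)
FROM scores
GROUP BY game

Result:
  Baseball: min=4, max=14
  Football: min=13, max=14
  Hockey: min=3, max=6
  Soccer: min=4, max=5
  Tennis: min=1, max=7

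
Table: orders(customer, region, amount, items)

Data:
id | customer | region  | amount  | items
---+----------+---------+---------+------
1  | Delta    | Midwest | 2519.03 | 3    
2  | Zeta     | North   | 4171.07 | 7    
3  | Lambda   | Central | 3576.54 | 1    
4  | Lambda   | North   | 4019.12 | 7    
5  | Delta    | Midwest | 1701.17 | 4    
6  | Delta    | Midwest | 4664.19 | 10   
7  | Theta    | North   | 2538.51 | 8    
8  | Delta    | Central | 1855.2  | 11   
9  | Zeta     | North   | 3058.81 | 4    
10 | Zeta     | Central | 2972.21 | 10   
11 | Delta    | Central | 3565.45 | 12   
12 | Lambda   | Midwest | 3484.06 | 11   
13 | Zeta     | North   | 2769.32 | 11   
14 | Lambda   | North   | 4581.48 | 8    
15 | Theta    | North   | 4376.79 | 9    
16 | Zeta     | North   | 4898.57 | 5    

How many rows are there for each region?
SELECT region, COUNT(*) as count
FROM orders
GROUP BY region

Result:
  Central: 4
  Midwest: 4
  North: 8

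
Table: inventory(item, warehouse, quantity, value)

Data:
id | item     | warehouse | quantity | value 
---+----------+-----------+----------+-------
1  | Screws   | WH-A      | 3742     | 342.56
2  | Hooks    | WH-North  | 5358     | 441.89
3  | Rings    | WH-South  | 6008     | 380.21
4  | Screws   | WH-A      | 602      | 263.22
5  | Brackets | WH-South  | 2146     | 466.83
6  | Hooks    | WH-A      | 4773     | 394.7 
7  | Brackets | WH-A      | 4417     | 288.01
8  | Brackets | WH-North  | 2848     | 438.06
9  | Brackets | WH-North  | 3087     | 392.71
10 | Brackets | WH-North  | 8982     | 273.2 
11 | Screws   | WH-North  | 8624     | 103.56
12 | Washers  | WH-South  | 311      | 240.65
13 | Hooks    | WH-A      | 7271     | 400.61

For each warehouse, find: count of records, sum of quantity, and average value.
SELECT warehouse,
       COUNT(*) as cnt,
       SUM(quantity) as total_quantity,
       AVG(value) as avg_value
FROM inventory
GROUP BY warehouse

Result:
  WH-A: 5 records, 20805 total quantity, 337.82 avg value
  WH-North: 5 records, 28899 total quantity, 329.88 avg value
  WH-South: 3 records, 8465 total quantity, 362.56 avg value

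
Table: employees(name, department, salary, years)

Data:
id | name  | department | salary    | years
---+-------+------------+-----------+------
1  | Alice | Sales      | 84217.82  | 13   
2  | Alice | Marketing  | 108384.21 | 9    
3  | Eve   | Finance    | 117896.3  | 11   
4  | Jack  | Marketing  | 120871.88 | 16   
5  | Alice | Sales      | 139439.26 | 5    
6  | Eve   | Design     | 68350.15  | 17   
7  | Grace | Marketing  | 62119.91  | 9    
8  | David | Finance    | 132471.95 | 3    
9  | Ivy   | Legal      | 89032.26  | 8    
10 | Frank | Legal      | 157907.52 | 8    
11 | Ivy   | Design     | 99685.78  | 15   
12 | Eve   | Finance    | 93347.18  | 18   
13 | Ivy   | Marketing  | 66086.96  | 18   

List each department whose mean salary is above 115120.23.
SELECT department, AVG(salary)
FROM employees
GROUP BY department
HAVING AVG(salary) > 115120.23

Result:
  Legal: avg=123469.89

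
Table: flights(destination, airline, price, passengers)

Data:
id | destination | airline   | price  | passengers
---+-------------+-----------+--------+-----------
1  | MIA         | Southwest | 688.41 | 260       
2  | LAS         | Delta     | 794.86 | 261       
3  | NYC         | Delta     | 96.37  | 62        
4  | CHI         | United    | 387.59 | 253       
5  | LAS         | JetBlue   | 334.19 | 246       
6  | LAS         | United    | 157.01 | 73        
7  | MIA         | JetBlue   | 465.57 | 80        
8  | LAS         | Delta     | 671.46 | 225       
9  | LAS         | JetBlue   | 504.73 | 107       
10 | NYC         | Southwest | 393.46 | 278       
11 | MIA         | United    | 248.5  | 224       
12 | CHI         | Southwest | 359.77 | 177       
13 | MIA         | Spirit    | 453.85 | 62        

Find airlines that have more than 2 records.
SELECT airline, COUNT(*) as cnt
FROM flights
GROUP BY airline
HAVING COUNT(*) > 2

Result:
  Delta: 3
  JetBlue: 3
  Southwest: 3
  United: 3

Note: HAVING filters groups after aggregation, WHERE filters rows before.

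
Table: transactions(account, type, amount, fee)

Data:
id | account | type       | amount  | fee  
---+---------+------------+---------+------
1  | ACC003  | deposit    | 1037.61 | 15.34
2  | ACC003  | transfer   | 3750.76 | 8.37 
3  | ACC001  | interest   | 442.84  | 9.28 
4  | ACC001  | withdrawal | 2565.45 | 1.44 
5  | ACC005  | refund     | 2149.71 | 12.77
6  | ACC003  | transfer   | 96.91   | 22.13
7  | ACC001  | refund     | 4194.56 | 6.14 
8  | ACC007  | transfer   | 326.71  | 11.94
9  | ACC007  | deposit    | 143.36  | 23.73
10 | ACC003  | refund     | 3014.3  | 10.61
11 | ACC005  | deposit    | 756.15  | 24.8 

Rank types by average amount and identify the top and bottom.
SELECT type, AVG(amount)
FROM transactions
GROUP BY type
ORDER BY AVG(amount)

All groups:
  interest: 442.84
  deposit: 645.71
  transfer: 1391.46
  withdrawal: 2565.45
  refund: 3119.52

Highest: refund (3119.52)
Lowest: interest (442.84)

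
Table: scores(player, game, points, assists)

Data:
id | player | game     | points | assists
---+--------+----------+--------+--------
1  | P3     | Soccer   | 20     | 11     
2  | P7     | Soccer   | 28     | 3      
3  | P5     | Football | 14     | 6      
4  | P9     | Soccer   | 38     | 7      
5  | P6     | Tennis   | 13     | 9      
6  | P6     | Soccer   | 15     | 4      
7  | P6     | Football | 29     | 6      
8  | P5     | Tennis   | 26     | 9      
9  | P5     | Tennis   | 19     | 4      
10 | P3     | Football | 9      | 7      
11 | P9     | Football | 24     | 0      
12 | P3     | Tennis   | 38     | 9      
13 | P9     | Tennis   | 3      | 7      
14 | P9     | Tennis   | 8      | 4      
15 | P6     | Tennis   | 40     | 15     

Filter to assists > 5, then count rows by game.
SELECT game, COUNT(*)
FROM scores
WHERE assists > 5
GROUP BY game

Note: WHERE filters rows before grouping.

Result:
  Football: 3
  Soccer: 2
  Tennis: 5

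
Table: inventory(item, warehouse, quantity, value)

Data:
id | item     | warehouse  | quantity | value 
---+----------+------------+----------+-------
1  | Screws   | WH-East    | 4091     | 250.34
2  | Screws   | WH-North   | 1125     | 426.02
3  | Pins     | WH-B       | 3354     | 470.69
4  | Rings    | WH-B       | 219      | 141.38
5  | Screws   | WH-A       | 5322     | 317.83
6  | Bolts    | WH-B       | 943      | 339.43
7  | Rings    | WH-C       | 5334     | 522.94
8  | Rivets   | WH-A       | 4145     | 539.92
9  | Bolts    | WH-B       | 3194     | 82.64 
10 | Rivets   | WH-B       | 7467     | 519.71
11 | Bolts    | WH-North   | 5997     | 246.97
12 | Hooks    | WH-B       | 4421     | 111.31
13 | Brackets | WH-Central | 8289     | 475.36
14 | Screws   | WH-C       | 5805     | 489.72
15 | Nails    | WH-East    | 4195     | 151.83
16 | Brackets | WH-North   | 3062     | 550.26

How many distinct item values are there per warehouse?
SELECT warehouse, COUNT(DISTINCT item)
FROM inventory
GROUP BY warehouse

Result:
  WH-A: 2 distinct
  WH-B: 5 distinct
  WH-C: 2 distinct
  WH-Central: 1 distinct
  WH-East: 2 distinct
  WH-North: 3 distinct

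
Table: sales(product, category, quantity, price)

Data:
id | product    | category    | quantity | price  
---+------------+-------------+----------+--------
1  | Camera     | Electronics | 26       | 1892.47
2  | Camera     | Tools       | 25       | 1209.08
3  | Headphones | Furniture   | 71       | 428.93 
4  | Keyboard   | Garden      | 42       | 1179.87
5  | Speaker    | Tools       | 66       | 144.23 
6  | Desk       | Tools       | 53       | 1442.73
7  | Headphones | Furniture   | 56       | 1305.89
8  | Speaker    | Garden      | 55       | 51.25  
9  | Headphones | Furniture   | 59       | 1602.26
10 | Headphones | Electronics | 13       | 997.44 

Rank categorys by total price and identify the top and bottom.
SELECT category, SUM(price)
FROM sales
GROUP BY category
ORDER BY SUM(price)

All groups:
  Garden: 1231.12
  Tools: 2796.04
  Electronics: 2889.91
  Furniture: 3337.08

Highest: Furniture (3337.08)
Lowest: Garden (1231.12)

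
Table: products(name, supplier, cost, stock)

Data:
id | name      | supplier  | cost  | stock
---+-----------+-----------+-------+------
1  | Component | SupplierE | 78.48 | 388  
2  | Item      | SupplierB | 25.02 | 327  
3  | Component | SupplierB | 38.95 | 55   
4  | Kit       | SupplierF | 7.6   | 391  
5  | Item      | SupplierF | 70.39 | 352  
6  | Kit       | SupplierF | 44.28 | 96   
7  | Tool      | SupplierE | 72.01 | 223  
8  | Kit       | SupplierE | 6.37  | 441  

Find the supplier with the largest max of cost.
SELECT supplier, MAX(cost) as val
FROM products
GROUP BY supplier
ORDER BY val DESC
LIMIT 1

Result: SupplierE with max(cost) = 78.48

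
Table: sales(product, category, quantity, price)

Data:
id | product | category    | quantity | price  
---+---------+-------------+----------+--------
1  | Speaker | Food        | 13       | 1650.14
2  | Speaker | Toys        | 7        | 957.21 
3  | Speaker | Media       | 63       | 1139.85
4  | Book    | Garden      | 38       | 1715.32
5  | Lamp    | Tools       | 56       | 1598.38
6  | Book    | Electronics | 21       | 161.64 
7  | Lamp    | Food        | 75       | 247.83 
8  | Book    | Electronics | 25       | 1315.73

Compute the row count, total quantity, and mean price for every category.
SELECT category,
       COUNT(*) as cnt,
       SUM(quantity) as total_quantity,
       AVG(price) as avg_price
FROM sales
GROUP BY category

Result:
  Electronics: 2 records, 46 total quantity, 738.69 avg price
  Food: 2 records, 88 total quantity, 948.99 avg price
  Garden: 1 records, 38 total quantity, 1715.32 avg price
  Media: 1 records, 63 total quantity, 1139.85 avg price
  Tools: 1 records, 56 total quantity, 1598.38 avg price
  Toys: 1 records, 7 total quantity, 957.21 avg price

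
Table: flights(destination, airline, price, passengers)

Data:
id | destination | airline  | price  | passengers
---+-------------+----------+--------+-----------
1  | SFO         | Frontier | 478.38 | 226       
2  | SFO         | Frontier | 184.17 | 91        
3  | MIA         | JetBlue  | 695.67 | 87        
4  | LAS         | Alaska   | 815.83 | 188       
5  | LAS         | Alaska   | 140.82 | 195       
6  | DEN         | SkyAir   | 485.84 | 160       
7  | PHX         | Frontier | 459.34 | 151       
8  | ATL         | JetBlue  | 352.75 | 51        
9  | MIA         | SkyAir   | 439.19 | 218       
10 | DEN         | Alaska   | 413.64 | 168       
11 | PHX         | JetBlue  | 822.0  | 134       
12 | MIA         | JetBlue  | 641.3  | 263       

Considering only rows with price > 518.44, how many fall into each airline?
SELECT airline, COUNT(*)
FROM flights
WHERE price > 518.44
GROUP BY airline

Note: WHERE filters rows before grouping.

Result:
  Alaska: 1
  JetBlue: 3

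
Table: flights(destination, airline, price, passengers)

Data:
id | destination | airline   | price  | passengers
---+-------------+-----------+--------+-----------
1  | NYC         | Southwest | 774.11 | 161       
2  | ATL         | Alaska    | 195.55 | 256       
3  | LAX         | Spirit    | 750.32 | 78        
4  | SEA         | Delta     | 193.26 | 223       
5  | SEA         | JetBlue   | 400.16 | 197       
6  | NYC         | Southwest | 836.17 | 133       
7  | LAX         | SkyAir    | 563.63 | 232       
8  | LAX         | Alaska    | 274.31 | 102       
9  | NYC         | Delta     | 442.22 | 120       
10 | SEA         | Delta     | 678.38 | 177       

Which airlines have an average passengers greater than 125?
SELECT airline, AVG(passengers)
FROM flights
GROUP BY airline
HAVING AVG(passengers) > 125

Result:
  Alaska: avg=179.00
  Delta: avg=173.33
  JetBlue: avg=197.00
  SkyAir: avg=232.00
  Southwest: avg=147.00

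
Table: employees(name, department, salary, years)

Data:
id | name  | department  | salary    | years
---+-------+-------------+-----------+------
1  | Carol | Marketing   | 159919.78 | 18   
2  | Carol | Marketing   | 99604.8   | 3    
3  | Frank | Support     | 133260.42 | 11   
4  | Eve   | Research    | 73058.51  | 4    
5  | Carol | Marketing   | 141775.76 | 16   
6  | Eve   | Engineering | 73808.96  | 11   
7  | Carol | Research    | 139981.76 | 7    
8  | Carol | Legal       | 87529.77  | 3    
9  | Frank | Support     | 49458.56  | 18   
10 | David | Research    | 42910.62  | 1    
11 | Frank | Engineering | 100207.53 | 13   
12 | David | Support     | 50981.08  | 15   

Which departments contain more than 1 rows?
SELECT department, COUNT(*) as cnt
FROM employees
GROUP BY department
HAVING COUNT(*) > 1

Result:
  Engineering: 2
  Marketing: 3
  Research: 3
  Support: 3

Note: HAVING filters groups after aggregation, WHERE filters rows before.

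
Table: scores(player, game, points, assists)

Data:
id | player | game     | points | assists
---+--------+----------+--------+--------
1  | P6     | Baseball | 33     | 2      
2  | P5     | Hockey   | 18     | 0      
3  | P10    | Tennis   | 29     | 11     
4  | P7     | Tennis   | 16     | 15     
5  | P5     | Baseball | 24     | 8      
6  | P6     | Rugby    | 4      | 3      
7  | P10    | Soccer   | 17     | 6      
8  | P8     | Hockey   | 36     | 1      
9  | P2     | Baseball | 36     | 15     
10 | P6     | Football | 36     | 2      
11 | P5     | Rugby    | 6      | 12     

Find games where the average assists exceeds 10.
SELECT game, AVG(assists)
FROM scores
GROUP BY game
HAVING AVG(assists) > 10

Result:
  Tennis: avg=13.00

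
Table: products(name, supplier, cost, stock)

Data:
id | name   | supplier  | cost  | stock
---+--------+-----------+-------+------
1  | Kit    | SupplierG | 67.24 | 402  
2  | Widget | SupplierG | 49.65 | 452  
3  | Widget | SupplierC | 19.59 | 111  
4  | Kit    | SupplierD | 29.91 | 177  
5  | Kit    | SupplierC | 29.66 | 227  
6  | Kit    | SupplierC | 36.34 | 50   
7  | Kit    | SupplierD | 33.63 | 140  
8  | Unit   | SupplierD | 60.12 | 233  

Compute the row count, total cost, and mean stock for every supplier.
SELECT supplier,
       COUNT(*) as cnt,
       SUM(cost) as total_cost,
       AVG(stock) as avg_stock
FROM products
GROUP BY supplier

Result:
  SupplierC: 3 records, 85.59 total cost, 129.33 avg stock
  SupplierD: 3 records, 123.66 total cost, 183.33 avg stock
  SupplierG: 2 records, 116.89 total cost, 427.00 avg stock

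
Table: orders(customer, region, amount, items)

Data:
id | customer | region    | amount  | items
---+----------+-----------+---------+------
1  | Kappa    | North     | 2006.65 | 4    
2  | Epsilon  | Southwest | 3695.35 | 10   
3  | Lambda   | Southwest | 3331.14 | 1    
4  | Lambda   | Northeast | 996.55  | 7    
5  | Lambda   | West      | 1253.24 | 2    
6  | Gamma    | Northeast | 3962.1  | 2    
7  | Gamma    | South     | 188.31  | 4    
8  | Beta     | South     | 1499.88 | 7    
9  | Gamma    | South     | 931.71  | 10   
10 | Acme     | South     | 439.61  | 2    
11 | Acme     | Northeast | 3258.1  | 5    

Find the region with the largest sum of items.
SELECT region, SUM(items) as val
FROM orders
GROUP BY region
ORDER BY val DESC
LIMIT 1

Result: South with sum(items) = 23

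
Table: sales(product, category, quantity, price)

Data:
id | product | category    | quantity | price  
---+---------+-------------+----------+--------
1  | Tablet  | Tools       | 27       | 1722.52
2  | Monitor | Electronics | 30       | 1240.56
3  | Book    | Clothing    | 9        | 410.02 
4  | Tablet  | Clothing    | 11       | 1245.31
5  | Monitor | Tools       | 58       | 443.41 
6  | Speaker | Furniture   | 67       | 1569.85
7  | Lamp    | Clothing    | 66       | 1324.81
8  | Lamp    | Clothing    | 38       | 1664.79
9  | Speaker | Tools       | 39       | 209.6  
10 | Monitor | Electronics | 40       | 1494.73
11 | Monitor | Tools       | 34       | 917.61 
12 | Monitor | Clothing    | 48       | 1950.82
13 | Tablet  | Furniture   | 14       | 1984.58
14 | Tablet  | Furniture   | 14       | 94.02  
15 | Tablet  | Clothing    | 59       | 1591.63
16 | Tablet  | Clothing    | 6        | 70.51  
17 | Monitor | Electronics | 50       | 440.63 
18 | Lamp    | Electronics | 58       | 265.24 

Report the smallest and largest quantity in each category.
SELECT category, MIN(quantity), MAX(quantity)
FROM sales
GROUP BY category

Result:
  Clothing: min=6, max=66
  Electronics: min=30, max=58
  Furniture: min=14, max=67
  Tools: min=27, max=58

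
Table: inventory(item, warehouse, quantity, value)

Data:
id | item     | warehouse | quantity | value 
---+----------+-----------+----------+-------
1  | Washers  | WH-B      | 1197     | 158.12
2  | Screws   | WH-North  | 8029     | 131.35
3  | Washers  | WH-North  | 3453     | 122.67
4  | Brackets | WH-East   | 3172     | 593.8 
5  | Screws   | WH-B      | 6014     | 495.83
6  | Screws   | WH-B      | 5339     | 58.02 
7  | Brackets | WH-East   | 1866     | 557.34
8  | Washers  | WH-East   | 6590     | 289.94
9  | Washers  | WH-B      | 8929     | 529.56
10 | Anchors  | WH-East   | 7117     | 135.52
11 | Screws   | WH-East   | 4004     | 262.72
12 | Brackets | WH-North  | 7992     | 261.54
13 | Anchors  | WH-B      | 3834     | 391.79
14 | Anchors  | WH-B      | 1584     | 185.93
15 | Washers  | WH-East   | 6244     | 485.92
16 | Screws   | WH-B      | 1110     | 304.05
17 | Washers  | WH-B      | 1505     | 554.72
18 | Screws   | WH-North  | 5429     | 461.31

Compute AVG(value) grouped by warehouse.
SELECT warehouse, AVG(value) as result
FROM inventory
GROUP BY warehouse

Result:
  WH-B: 334.75
  WH-East: 387.54
  WH-North: 244.22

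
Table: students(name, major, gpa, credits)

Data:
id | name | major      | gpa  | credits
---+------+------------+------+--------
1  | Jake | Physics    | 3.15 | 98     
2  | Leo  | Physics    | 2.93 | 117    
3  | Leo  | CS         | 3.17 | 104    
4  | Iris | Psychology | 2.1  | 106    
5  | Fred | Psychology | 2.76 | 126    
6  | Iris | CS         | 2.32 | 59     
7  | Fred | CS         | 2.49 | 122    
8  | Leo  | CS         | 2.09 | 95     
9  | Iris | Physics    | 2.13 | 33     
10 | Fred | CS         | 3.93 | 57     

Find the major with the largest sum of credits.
SELECT major, SUM(credits) as val
FROM students
GROUP BY major
ORDER BY val DESC
LIMIT 1

Result: CS with sum(credits) = 437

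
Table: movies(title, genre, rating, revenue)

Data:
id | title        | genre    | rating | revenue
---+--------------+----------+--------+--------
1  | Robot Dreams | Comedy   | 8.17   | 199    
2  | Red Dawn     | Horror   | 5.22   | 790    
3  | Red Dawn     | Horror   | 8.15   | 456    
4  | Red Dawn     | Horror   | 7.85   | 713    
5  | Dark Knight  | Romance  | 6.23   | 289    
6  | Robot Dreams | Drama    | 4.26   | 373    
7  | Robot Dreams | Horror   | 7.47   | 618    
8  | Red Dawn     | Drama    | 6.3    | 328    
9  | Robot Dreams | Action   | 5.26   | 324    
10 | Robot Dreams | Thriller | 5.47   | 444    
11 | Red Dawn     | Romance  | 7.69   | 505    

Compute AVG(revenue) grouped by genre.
SELECT genre, AVG(revenue) as result
FROM movies
GROUP BY genre

Result:
  Action: 324.00
  Comedy: 199.00
  Drama: 350.50
  Horror: 644.25
  Romance: 397.00
  Thriller: 444.00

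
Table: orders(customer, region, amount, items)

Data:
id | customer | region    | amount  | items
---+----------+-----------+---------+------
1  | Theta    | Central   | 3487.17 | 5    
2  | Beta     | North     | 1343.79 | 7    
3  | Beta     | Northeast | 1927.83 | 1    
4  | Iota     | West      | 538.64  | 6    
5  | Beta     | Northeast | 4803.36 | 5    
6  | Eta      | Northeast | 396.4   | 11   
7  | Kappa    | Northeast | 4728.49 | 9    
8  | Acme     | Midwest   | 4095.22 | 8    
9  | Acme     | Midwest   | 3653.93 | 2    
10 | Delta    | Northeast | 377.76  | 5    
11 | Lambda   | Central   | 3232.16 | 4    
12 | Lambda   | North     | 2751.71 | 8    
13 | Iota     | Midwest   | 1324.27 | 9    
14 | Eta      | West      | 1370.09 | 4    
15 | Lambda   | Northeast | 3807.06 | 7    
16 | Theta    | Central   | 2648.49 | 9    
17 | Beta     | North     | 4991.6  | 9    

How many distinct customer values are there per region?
SELECT region, COUNT(DISTINCT customer)
FROM orders
GROUP BY region

Result:
  Central: 2 distinct
  Midwest: 2 distinct
  North: 2 distinct
  Northeast: 5 distinct
  West: 2 distinct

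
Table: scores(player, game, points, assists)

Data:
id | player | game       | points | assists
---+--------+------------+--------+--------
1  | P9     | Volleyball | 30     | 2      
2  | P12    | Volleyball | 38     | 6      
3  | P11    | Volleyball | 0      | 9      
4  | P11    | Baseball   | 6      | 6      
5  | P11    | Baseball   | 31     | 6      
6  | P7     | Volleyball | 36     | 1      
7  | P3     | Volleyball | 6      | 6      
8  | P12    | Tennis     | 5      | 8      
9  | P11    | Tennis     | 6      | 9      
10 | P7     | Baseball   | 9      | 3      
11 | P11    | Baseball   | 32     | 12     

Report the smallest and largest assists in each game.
SELECT game, MIN(assists), MAX(assists)
FROM scores
GROUP BY game

Result:
  Baseball: min=3, max=12
  Tennis: min=8, max=9
  Volleyball: min=1, max=9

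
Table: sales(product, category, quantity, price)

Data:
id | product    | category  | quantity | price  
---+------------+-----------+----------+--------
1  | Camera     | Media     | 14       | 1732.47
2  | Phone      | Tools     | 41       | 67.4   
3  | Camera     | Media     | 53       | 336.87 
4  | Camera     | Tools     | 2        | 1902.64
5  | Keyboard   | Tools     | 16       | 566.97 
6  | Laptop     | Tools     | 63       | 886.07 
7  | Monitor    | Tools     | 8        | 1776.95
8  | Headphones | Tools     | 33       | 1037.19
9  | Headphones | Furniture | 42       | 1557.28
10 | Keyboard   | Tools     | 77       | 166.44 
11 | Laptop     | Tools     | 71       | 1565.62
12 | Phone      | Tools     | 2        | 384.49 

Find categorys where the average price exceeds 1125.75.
SELECT category, AVG(price)
FROM sales
GROUP BY category
HAVING AVG(price) > 1125.75

Result:
  Furniture: avg=1557.28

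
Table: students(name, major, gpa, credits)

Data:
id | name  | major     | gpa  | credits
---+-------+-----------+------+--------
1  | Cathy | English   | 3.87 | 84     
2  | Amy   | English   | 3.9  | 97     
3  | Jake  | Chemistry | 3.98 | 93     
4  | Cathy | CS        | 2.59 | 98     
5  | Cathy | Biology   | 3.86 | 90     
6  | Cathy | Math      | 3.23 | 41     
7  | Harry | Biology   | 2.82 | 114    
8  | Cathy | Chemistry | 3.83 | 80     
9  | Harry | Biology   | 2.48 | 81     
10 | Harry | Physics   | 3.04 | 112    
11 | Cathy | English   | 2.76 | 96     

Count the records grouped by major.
SELECT major, COUNT(*) as count
FROM students
GROUP BY major

Result:
  Biology: 3
  CS: 1
  Chemistry: 2
  English: 3
  Math: 1
  Physics: 1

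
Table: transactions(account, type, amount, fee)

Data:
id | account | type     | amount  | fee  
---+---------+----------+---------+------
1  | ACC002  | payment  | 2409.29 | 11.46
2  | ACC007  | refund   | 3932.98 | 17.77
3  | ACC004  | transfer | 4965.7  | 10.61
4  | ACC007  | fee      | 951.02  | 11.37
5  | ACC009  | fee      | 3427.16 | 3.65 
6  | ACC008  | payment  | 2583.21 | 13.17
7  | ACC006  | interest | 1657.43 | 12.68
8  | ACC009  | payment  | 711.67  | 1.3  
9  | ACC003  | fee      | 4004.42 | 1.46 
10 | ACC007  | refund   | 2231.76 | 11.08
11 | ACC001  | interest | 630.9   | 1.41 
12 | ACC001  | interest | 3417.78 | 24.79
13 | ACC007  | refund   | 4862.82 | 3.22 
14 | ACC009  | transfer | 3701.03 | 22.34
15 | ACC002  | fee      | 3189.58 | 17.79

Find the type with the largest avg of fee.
SELECT type, AVG(fee) as val
FROM transactions
GROUP BY type
ORDER BY val DESC
LIMIT 1

Result: transfer with avg(fee) = 16.48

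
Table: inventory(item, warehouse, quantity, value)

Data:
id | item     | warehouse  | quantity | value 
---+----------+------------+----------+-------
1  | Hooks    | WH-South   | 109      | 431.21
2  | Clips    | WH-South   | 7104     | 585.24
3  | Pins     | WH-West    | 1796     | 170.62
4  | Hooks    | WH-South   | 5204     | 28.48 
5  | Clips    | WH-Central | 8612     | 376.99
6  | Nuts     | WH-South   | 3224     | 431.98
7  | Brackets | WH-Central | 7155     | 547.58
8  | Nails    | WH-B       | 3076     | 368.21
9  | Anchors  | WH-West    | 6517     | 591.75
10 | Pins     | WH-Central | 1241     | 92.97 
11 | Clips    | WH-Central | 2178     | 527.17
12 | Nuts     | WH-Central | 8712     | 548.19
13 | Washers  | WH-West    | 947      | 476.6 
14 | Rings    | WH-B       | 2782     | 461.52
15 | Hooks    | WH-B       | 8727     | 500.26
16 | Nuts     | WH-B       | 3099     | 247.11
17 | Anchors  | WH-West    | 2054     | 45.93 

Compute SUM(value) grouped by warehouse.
SELECT warehouse, SUM(value) as result
FROM inventory
GROUP BY warehouse

Result:
  WH-B: 1577.10
  WH-Central: 2092.90
  WH-South: 1476.91
  WH-West: 1284.90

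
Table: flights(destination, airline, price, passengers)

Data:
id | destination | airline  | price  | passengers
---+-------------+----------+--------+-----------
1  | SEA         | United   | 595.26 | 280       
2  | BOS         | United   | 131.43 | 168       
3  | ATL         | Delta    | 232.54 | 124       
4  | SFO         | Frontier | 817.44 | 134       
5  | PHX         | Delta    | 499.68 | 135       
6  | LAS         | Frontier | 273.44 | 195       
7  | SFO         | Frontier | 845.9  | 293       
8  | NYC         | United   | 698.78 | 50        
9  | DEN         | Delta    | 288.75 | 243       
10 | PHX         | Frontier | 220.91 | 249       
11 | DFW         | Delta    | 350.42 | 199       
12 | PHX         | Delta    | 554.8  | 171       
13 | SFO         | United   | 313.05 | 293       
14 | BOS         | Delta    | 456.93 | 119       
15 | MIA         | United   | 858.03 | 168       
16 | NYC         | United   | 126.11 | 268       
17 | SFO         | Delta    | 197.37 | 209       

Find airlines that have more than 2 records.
SELECT airline, COUNT(*) as cnt
FROM flights
GROUP BY airline
HAVING COUNT(*) > 2

Result:
  Delta: 7
  Frontier: 4
  United: 6

Note: HAVING filters groups after aggregation, WHERE filters rows before.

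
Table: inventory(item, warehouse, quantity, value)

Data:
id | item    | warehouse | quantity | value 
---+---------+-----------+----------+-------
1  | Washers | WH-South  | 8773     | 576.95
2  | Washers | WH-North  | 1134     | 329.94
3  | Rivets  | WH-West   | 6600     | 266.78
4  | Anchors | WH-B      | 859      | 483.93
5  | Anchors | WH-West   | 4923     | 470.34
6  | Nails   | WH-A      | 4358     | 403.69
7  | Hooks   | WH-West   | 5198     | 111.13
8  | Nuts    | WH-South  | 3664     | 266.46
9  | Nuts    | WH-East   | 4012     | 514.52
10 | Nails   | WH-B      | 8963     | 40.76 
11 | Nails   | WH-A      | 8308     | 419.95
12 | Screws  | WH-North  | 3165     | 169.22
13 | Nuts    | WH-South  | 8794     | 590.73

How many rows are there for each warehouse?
SELECT warehouse, COUNT(*) as count
FROM inventory
GROUP BY warehouse

Result:
  WH-A: 2
  WH-B: 2
  WH-East: 1
  WH-North: 2
  WH-South: 3
  WH-West: 3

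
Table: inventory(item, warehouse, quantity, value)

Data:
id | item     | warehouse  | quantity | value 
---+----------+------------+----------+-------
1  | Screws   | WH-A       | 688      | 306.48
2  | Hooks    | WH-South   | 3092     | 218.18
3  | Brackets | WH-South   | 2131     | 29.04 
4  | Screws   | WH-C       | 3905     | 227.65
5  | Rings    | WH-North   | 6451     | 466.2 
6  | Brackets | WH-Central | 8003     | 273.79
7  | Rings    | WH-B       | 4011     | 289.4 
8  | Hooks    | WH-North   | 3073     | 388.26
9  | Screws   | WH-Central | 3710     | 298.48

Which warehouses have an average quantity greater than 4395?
SELECT warehouse, AVG(quantity)
FROM inventory
GROUP BY warehouse
HAVING AVG(quantity) > 4395

Result:
  WH-Central: avg=5856.50
  WH-North: avg=4762.00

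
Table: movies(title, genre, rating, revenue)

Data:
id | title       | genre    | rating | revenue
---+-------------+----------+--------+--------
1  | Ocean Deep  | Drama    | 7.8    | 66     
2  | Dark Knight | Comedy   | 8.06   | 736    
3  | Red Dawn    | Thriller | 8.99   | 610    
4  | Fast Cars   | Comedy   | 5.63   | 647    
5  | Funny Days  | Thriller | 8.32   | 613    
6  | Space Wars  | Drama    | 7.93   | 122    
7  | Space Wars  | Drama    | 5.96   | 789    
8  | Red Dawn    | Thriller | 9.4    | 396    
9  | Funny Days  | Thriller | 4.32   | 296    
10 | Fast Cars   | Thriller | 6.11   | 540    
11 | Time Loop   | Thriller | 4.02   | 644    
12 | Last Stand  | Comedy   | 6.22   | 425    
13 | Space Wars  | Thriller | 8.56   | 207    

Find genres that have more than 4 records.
SELECT genre, COUNT(*) as cnt
FROM movies
GROUP BY genre
HAVING COUNT(*) > 4

Result:
  Thriller: 7

Note: HAVING filters groups after aggregation, WHERE filters rows before.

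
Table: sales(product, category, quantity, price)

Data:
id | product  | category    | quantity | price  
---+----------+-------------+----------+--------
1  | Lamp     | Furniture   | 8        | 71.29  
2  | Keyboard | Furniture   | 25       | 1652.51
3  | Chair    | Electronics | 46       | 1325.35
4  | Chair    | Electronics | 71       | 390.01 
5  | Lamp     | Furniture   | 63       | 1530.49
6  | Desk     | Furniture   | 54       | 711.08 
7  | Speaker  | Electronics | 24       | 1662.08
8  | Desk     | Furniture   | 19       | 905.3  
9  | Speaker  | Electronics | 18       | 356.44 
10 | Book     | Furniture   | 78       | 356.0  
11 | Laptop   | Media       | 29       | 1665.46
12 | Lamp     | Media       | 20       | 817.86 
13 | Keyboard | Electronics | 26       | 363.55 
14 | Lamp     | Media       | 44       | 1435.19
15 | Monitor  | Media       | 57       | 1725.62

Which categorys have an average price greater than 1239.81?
SELECT category, AVG(price)
FROM sales
GROUP BY category
HAVING AVG(price) > 1239.81

Result:
  Media: avg=1411.03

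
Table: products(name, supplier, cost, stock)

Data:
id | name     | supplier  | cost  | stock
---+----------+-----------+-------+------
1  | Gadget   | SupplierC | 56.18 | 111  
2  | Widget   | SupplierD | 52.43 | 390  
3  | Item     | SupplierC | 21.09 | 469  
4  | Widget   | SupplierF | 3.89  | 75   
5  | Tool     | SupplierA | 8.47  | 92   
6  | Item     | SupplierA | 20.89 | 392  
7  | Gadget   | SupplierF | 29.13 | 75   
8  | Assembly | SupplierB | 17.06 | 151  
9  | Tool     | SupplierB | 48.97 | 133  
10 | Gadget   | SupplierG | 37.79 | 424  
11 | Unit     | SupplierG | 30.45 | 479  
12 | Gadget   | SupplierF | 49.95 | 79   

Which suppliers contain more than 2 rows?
SELECT supplier, COUNT(*) as cnt
FROM products
GROUP BY supplier
HAVING COUNT(*) > 2

Result:
  SupplierF: 3

Note: HAVING filters groups after aggregation, WHERE filters rows before.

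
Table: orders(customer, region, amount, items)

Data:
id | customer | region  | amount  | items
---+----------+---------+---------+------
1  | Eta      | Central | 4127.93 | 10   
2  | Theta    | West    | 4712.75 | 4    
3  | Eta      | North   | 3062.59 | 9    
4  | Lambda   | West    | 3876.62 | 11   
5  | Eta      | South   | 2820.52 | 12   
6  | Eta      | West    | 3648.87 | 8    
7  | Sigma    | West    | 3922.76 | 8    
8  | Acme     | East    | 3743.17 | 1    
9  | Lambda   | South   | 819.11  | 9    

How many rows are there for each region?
SELECT region, COUNT(*) as count
FROM orders
GROUP BY region

Result:
  Central: 1
  East: 1
  North: 1
  South: 2
  West: 4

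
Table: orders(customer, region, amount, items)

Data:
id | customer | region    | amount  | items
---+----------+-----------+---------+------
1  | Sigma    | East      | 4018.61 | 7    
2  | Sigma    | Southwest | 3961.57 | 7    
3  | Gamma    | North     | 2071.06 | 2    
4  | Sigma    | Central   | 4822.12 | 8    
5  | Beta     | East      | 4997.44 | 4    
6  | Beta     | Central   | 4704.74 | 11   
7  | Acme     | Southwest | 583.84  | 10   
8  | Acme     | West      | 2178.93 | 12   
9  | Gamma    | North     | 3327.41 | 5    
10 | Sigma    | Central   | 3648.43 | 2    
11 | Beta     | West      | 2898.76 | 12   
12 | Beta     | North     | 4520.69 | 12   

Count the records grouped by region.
SELECT region, COUNT(*) as count
FROM orders
GROUP BY region

Result:
  Central: 3
  East: 2
  North: 3
  Southwest: 2
  West: 2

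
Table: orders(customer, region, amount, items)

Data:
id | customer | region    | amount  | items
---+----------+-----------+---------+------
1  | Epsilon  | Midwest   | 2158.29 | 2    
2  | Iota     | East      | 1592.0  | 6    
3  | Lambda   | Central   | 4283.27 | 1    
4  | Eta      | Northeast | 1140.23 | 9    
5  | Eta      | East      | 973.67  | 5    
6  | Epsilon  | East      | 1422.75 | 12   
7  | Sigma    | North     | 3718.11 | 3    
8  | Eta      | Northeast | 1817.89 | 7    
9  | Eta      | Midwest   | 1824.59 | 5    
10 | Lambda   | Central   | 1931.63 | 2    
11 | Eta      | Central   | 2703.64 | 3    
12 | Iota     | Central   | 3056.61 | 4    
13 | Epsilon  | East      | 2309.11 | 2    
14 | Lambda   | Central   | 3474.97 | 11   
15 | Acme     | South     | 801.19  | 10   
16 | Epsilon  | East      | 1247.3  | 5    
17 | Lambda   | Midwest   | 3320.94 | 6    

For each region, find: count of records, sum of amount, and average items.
SELECT region,
       COUNT(*) as cnt,
       SUM(amount) as total_amount,
       AVG(items) as avg_items
FROM orders
GROUP BY region

Result:
  Central: 5 records, 15450.12 total amount, 4.20 avg items
  East: 5 records, 7544.83 total amount, 6.00 avg items
  Midwest: 3 records, 7303.82 total amount, 4.33 avg items
  North: 1 records, 3718.11 total amount, 3.00 avg items
  Northeast: 2 records, 2958.12 total amount, 8.00 avg items
  South: 1 records, 801.19 total amount, 10.00 avg items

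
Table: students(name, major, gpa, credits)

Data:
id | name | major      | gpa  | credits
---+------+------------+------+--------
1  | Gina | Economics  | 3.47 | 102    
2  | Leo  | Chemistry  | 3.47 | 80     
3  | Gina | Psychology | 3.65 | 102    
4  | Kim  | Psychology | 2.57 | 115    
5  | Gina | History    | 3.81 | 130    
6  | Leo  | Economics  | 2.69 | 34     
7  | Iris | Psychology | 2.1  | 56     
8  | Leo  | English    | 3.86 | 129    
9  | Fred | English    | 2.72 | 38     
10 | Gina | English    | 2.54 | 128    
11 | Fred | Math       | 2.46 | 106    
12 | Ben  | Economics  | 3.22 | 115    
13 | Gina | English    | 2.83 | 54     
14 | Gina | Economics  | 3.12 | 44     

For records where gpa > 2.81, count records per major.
SELECT major, COUNT(*)
FROM students
WHERE gpa > 2.81
GROUP BY major

Note: WHERE filters rows before grouping.

Result:
  Chemistry: 1
  Economics: 3
  English: 2
  History: 1
  Psychology: 1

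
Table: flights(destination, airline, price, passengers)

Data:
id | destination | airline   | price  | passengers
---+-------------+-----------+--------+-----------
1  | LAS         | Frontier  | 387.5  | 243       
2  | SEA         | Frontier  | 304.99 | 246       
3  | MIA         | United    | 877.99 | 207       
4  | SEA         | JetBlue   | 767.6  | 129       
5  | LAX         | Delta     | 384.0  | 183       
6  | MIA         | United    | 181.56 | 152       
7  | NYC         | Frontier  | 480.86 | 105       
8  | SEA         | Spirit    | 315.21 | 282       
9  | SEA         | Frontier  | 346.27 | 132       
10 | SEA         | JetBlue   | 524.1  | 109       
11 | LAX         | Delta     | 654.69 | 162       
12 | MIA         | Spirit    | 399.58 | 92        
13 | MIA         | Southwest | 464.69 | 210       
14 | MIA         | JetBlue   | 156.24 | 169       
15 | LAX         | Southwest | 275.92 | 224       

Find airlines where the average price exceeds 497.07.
SELECT airline, AVG(price)
FROM flights
GROUP BY airline
HAVING AVG(price) > 497.07

Result:
  Delta: avg=519.35
  United: avg=529.78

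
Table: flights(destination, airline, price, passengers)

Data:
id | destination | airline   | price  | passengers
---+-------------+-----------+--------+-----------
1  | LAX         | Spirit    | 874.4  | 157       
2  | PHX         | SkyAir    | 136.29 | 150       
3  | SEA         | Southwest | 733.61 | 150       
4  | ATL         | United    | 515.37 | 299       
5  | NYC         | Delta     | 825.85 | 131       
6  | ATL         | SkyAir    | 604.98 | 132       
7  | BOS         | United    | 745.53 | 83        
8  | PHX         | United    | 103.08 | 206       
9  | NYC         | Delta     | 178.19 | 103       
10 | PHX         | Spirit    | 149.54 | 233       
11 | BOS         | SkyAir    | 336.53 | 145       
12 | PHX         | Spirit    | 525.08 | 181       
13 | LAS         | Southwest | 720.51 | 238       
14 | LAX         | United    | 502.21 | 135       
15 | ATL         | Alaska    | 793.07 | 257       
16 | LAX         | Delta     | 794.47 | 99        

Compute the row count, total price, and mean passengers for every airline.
SELECT airline,
       COUNT(*) as cnt,
       SUM(price) as total_price,
       AVG(passengers) as avg_passengers
FROM flights
GROUP BY airline

Result:
  Alaska: 1 records, 793.07 total price, 257.00 avg passengers
  Delta: 3 records, 1798.51 total price, 111.00 avg passengers
  SkyAir: 3 records, 1077.80 total price, 142.33 avg passengers
  Southwest: 2 records, 1454.12 total price, 194.00 avg passengers
  Spirit: 3 records, 1549.02 total price, 190.33 avg passengers
  United: 4 records, 1866.19 total price, 180.75 avg passengers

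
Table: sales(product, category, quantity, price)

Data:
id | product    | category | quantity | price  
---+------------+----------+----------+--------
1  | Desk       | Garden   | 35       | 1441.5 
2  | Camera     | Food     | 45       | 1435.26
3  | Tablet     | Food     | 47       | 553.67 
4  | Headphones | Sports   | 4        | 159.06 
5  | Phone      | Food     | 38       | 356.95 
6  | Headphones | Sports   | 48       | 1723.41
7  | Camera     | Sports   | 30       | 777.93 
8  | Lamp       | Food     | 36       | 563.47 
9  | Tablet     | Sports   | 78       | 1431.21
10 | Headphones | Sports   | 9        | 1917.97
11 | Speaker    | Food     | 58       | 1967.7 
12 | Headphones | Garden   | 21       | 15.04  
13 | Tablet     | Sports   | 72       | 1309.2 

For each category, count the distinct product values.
SELECT category, COUNT(DISTINCT product)
FROM sales
GROUP BY category

Result:
  Food: 5 distinct
  Garden: 2 distinct
  Sports: 3 distinct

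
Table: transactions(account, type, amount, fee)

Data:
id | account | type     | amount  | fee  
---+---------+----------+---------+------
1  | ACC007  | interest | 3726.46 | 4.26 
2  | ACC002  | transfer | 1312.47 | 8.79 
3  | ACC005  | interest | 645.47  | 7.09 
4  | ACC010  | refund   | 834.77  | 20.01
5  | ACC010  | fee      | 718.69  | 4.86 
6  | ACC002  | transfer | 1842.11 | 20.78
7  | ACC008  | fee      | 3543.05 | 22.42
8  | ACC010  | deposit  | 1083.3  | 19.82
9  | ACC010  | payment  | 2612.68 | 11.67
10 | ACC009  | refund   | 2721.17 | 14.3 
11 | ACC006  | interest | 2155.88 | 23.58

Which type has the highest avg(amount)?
SELECT type, AVG(amount) as val
FROM transactions
GROUP BY type
ORDER BY val DESC
LIMIT 1

Result: payment with avg(amount) = 2612.68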